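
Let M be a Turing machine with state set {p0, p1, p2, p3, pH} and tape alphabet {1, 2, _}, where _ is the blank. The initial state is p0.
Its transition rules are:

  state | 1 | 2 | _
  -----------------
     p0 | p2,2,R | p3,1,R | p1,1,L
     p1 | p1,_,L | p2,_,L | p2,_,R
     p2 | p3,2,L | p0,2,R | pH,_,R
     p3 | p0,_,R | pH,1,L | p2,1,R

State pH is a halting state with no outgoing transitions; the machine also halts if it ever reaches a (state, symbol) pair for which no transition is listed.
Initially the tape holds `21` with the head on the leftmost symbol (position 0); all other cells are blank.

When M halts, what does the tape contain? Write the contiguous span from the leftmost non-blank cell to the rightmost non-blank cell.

1_11

state=p0 head=0 tape=[2]1_____   (p0,2)→(p3,1,R)
state=p3 head=1 tape=1[1]_____   (p3,1)→(p0,_,R)
state=p0 head=2 tape=1_[_]____   (p0,_)→(p1,1,L)
state=p1 head=1 tape=1[_]1____   (p1,_)→(p2,_,R)
state=p2 head=2 tape=1_[1]____   (p2,1)→(p3,2,L)
state=p3 head=1 tape=1[_]2____   (p3,_)→(p2,1,R)
state=p2 head=2 tape=11[2]____   (p2,2)→(p0,2,R)
state=p0 head=3 tape=112[_]___   (p0,_)→(p1,1,L)
state=p1 head=2 tape=11[2]1___   (p1,2)→(p2,_,L)
state=p2 head=1 tape=1[1]_1___   (p2,1)→(p3,2,L)
state=p3 head=0 tape=[1]2_1___   (p3,1)→(p0,_,R)
state=p0 head=1 tape=_[2]_1___   (p0,2)→(p3,1,R)
state=p3 head=2 tape=_1[_]1___   (p3,_)→(p2,1,R)
state=p2 head=3 tape=_11[1]___   (p2,1)→(p3,2,L)
state=p3 head=2 tape=_1[1]2___   (p3,1)→(p0,_,R)
state=p0 head=3 tape=_1_[2]___   (p0,2)→(p3,1,R)
state=p3 head=4 tape=_1_1[_]__   (p3,_)→(p2,1,R)
state=p2 head=5 tape=_1_11[_]_   (p2,_)→(pH,_,R)
state=pH head=6 tape=_1_11_[_]
The non-blank tape span at halt is 1_11.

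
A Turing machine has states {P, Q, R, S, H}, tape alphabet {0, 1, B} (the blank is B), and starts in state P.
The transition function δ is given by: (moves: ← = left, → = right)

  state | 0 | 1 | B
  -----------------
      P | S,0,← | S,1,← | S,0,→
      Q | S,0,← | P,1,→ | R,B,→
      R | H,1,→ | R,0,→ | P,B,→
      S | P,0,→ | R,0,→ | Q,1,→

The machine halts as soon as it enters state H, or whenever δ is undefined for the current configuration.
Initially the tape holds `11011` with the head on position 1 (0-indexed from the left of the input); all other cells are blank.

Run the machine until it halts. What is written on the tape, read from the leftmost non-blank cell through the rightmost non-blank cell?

P | 1[1]011   read 1 → write 1, move ←, go to S
S | [1]1011   read 1 → write 0, move →, go to R
R | 0[1]011   read 1 → write 0, move →, go to R
R | 00[0]11   read 0 → write 1, move →, go to H
H | 001[1]1
The non-blank tape span at halt is 00111.

00111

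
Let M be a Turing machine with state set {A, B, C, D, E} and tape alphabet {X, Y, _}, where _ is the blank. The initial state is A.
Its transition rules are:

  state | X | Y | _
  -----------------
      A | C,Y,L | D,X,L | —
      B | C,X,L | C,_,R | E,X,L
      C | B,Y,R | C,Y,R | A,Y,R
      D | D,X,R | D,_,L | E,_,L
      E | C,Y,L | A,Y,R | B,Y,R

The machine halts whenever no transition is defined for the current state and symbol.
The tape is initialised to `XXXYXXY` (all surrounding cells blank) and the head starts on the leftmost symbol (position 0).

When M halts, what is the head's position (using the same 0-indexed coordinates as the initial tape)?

state=A head=0 tape=___[X]XXYXXY__   (A,X)→(C,Y,L)
state=C head=-1 tape=__[_]YXXYXXY__   (C,_)→(A,Y,R)
state=A head=0 tape=__Y[Y]XXYXXY__   (A,Y)→(D,X,L)
state=D head=-1 tape=__[Y]XXXYXXY__   (D,Y)→(D,_,L)
state=D head=-2 tape=_[_]_XXXYXXY__   (D,_)→(E,_,L)
state=E head=-3 tape=[_]__XXXYXXY__   (E,_)→(B,Y,R)
state=B head=-2 tape=Y[_]_XXXYXXY__   (B,_)→(E,X,L)
state=E head=-3 tape=[Y]X_XXXYXXY__   (E,Y)→(A,Y,R)
state=A head=-2 tape=Y[X]_XXXYXXY__   (A,X)→(C,Y,L)
state=C head=-3 tape=[Y]Y_XXXYXXY__   (C,Y)→(C,Y,R)
state=C head=-2 tape=Y[Y]_XXXYXXY__   (C,Y)→(C,Y,R)
state=C head=-1 tape=YY[_]XXXYXXY__   (C,_)→(A,Y,R)
state=A head=0 tape=YYY[X]XXYXXY__   (A,X)→(C,Y,L)
state=C head=-1 tape=YY[Y]YXXYXXY__   (C,Y)→(C,Y,R)
state=C head=0 tape=YYY[Y]XXYXXY__   (C,Y)→(C,Y,R)
state=C head=1 tape=YYYY[X]XYXXY__   (C,X)→(B,Y,R)
state=B head=2 tape=YYYYY[X]YXXY__   (B,X)→(C,X,L)
state=C head=1 tape=YYYY[Y]XYXXY__   (C,Y)→(C,Y,R)
state=C head=2 tape=YYYYY[X]YXXY__   (C,X)→(B,Y,R)
state=B head=3 tape=YYYYYY[Y]XXY__   (B,Y)→(C,_,R)
state=C head=4 tape=YYYYYY_[X]XY__   (C,X)→(B,Y,R)
state=B head=5 tape=YYYYYY_Y[X]Y__   (B,X)→(C,X,L)
state=C head=4 tape=YYYYYY_[Y]XY__   (C,Y)→(C,Y,R)
state=C head=5 tape=YYYYYY_Y[X]Y__   (C,X)→(B,Y,R)
state=B head=6 tape=YYYYYY_YY[Y]__   (B,Y)→(C,_,R)
state=C head=7 tape=YYYYYY_YY_[_]_   (C,_)→(A,Y,R)
state=A head=8 tape=YYYYYY_YY_Y[_]
At halt the head is at cell 8.

8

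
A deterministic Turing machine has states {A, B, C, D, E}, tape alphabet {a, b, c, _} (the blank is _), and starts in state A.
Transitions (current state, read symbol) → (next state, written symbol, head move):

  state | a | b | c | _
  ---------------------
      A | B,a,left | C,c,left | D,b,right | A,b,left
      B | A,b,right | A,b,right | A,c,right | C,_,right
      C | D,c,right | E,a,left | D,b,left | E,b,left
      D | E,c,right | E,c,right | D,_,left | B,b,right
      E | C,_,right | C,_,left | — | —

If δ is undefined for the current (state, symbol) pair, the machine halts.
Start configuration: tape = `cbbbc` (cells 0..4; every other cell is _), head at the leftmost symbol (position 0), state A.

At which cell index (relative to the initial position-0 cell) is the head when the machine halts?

-2

state=A head=0 tape=__[c]bbbc   (A,c)→(D,b,right)
state=D head=1 tape=__b[b]bbc   (D,b)→(E,c,right)
state=E head=2 tape=__bc[b]bc   (E,b)→(C,_,left)
state=C head=1 tape=__b[c]_bc   (C,c)→(D,b,left)
state=D head=0 tape=__[b]b_bc   (D,b)→(E,c,right)
state=E head=1 tape=__c[b]_bc   (E,b)→(C,_,left)
state=C head=0 tape=__[c]__bc   (C,c)→(D,b,left)
state=D head=-1 tape=_[_]b__bc   (D,_)→(B,b,right)
state=B head=0 tape=_b[b]__bc   (B,b)→(A,b,right)
state=A head=1 tape=_bb[_]_bc   (A,_)→(A,b,left)
state=A head=0 tape=_b[b]b_bc   (A,b)→(C,c,left)
state=C head=-1 tape=_[b]cb_bc   (C,b)→(E,a,left)
state=E head=-2 tape=[_]acb_bc
At halt the head is at cell -2.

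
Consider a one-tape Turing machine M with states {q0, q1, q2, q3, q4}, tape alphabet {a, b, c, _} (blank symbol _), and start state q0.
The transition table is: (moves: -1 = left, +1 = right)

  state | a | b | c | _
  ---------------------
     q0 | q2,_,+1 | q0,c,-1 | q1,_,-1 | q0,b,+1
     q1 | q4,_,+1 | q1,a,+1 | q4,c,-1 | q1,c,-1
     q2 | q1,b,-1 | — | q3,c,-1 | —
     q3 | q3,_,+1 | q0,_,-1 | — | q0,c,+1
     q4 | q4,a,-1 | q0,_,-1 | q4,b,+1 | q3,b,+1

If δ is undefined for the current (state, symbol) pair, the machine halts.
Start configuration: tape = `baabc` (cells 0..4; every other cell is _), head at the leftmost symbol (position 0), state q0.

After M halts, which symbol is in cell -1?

state=q0 head=0 tape=___[b]aabc   (q0,b)→(q0,c,-1)
state=q0 head=-1 tape=__[_]caabc   (q0,_)→(q0,b,+1)
state=q0 head=0 tape=__b[c]aabc   (q0,c)→(q1,_,-1)
state=q1 head=-1 tape=__[b]_aabc   (q1,b)→(q1,a,+1)
state=q1 head=0 tape=__a[_]aabc   (q1,_)→(q1,c,-1)
state=q1 head=-1 tape=__[a]caabc   (q1,a)→(q4,_,+1)
state=q4 head=0 tape=___[c]aabc   (q4,c)→(q4,b,+1)
state=q4 head=1 tape=___b[a]abc   (q4,a)→(q4,a,-1)
state=q4 head=0 tape=___[b]aabc   (q4,b)→(q0,_,-1)
state=q0 head=-1 tape=__[_]_aabc   (q0,_)→(q0,b,+1)
state=q0 head=0 tape=__b[_]aabc   (q0,_)→(q0,b,+1)
state=q0 head=1 tape=__bb[a]abc   (q0,a)→(q2,_,+1)
state=q2 head=2 tape=__bb_[a]bc   (q2,a)→(q1,b,-1)
state=q1 head=1 tape=__bb[_]bbc   (q1,_)→(q1,c,-1)
state=q1 head=0 tape=__b[b]cbbc   (q1,b)→(q1,a,+1)
state=q1 head=1 tape=__ba[c]bbc   (q1,c)→(q4,c,-1)
state=q4 head=0 tape=__b[a]cbbc   (q4,a)→(q4,a,-1)
state=q4 head=-1 tape=__[b]acbbc   (q4,b)→(q0,_,-1)
state=q0 head=-2 tape=_[_]_acbbc   (q0,_)→(q0,b,+1)
state=q0 head=-1 tape=_b[_]acbbc   (q0,_)→(q0,b,+1)
state=q0 head=0 tape=_bb[a]cbbc   (q0,a)→(q2,_,+1)
state=q2 head=1 tape=_bb_[c]bbc   (q2,c)→(q3,c,-1)
state=q3 head=0 tape=_bb[_]cbbc   (q3,_)→(q0,c,+1)
state=q0 head=1 tape=_bbc[c]bbc   (q0,c)→(q1,_,-1)
state=q1 head=0 tape=_bb[c]_bbc   (q1,c)→(q4,c,-1)
state=q4 head=-1 tape=_b[b]c_bbc   (q4,b)→(q0,_,-1)
state=q0 head=-2 tape=_[b]_c_bbc   (q0,b)→(q0,c,-1)
state=q0 head=-3 tape=[_]c_c_bbc   (q0,_)→(q0,b,+1)
state=q0 head=-2 tape=b[c]_c_bbc   (q0,c)→(q1,_,-1)
state=q1 head=-3 tape=[b]__c_bbc   (q1,b)→(q1,a,+1)
state=q1 head=-2 tape=a[_]_c_bbc   (q1,_)→(q1,c,-1)
state=q1 head=-3 tape=[a]c_c_bbc   (q1,a)→(q4,_,+1)
state=q4 head=-2 tape=_[c]_c_bbc   (q4,c)→(q4,b,+1)
state=q4 head=-1 tape=_b[_]c_bbc   (q4,_)→(q3,b,+1)
state=q3 head=0 tape=_bb[c]_bbc
Cell -1 holds b when M halts.

b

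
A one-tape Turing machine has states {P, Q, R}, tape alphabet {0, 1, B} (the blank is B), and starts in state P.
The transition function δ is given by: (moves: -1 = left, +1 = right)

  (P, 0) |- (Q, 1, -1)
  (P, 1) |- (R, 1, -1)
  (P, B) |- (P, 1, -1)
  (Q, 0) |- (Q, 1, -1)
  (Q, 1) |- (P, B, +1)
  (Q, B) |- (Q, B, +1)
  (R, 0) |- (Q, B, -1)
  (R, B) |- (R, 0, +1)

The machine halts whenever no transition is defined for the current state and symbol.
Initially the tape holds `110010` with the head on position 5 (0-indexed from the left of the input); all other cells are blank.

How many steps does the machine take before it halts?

4

P | 11001[0]   read 0 → write 1, move -1, go to Q
Q | 1100[1]1   read 1 → write B, move +1, go to P
P | 1100B[1]   read 1 → write 1, move -1, go to R
R | 1100[B]1   read B → write 0, move +1, go to R
R | 11000[1]
M halts after 4 transitions.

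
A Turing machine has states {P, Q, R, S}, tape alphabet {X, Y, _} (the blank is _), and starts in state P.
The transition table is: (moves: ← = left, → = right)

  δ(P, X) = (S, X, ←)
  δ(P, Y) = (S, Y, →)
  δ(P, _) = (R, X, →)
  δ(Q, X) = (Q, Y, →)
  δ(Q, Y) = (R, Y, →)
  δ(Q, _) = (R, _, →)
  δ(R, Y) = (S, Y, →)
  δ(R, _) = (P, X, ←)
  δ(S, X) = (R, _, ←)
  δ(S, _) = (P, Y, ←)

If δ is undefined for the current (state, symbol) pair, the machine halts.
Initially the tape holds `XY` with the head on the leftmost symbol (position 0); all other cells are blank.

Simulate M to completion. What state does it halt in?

P | __[X]Y   read X → write X, move ←, go to S
S | _[_]XY   read _ → write Y, move ←, go to P
P | [_]YXY   read _ → write X, move →, go to R
R | X[Y]XY   read Y → write Y, move →, go to S
S | XY[X]Y   read X → write _, move ←, go to R
R | X[Y]_Y   read Y → write Y, move →, go to S
S | XY[_]Y   read _ → write Y, move ←, go to P
P | X[Y]YY   read Y → write Y, move →, go to S
S | XY[Y]Y
No transition is defined for (S, Y); M halts in state S.

S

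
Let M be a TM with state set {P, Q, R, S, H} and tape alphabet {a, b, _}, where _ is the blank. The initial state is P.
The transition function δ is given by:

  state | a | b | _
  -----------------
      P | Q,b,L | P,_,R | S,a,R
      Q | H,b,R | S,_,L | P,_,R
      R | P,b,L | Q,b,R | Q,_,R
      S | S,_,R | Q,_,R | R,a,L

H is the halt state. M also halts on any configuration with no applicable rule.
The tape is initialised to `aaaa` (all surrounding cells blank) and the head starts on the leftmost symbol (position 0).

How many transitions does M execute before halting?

18

P | _[a]aaa___   read a → write b, move L, go to Q
Q | [_]baaa___   read _ → write _, move R, go to P
P | _[b]aaa___   read b → write _, move R, go to P
P | __[a]aa___   read a → write b, move L, go to Q
Q | _[_]baa___   read _ → write _, move R, go to P
P | __[b]aa___   read b → write _, move R, go to P
P | ___[a]a___   read a → write b, move L, go to Q
Q | __[_]ba___   read _ → write _, move R, go to P
P | ___[b]a___   read b → write _, move R, go to P
P | ____[a]___   read a → write b, move L, go to Q
Q | ___[_]b___   read _ → write _, move R, go to P
P | ____[b]___   read b → write _, move R, go to P
P | _____[_]__   read _ → write a, move R, go to S
S | _____a[_]_   read _ → write a, move L, go to R
R | _____[a]a_   read a → write b, move L, go to P
P | ____[_]ba_   read _ → write a, move R, go to S
S | ____a[b]a_   read b → write _, move R, go to Q
Q | ____a_[a]_   read a → write b, move R, go to H
H | ____a_b[_]
M halts after 18 transitions.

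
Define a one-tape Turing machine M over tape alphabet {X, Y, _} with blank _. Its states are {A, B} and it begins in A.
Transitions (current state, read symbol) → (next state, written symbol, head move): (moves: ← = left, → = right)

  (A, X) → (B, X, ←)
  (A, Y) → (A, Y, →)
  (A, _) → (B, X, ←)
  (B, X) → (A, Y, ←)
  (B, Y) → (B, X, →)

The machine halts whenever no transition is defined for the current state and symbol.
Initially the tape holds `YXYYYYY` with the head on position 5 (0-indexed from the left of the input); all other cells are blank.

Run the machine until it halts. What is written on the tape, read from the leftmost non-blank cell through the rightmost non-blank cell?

state=A head=5 tape=_YXYYY[Y]Y_   (A,Y)→(A,Y,→)
state=A head=6 tape=_YXYYYY[Y]_   (A,Y)→(A,Y,→)
state=A head=7 tape=_YXYYYYY[_]   (A,_)→(B,X,←)
state=B head=6 tape=_YXYYYY[Y]X   (B,Y)→(B,X,→)
state=B head=7 tape=_YXYYYYX[X]   (B,X)→(A,Y,←)
state=A head=6 tape=_YXYYYY[X]Y   (A,X)→(B,X,←)
state=B head=5 tape=_YXYYY[Y]XY   (B,Y)→(B,X,→)
state=B head=6 tape=_YXYYYX[X]Y   (B,X)→(A,Y,←)
state=A head=5 tape=_YXYYY[X]YY   (A,X)→(B,X,←)
state=B head=4 tape=_YXYY[Y]XYY   (B,Y)→(B,X,→)
state=B head=5 tape=_YXYYX[X]YY   (B,X)→(A,Y,←)
state=A head=4 tape=_YXYY[X]YYY   (A,X)→(B,X,←)
state=B head=3 tape=_YXY[Y]XYYY   (B,Y)→(B,X,→)
state=B head=4 tape=_YXYX[X]YYY   (B,X)→(A,Y,←)
state=A head=3 tape=_YXY[X]YYYY   (A,X)→(B,X,←)
state=B head=2 tape=_YX[Y]XYYYY   (B,Y)→(B,X,→)
state=B head=3 tape=_YXX[X]YYYY   (B,X)→(A,Y,←)
state=A head=2 tape=_YX[X]YYYYY   (A,X)→(B,X,←)
state=B head=1 tape=_Y[X]XYYYYY   (B,X)→(A,Y,←)
state=A head=0 tape=_[Y]YXYYYYY   (A,Y)→(A,Y,→)
state=A head=1 tape=_Y[Y]XYYYYY   (A,Y)→(A,Y,→)
state=A head=2 tape=_YY[X]YYYYY   (A,X)→(B,X,←)
state=B head=1 tape=_Y[Y]XYYYYY   (B,Y)→(B,X,→)
state=B head=2 tape=_YX[X]YYYYY   (B,X)→(A,Y,←)
state=A head=1 tape=_Y[X]YYYYYY   (A,X)→(B,X,←)
state=B head=0 tape=_[Y]XYYYYYY   (B,Y)→(B,X,→)
state=B head=1 tape=_X[X]YYYYYY   (B,X)→(A,Y,←)
state=A head=0 tape=_[X]YYYYYYY   (A,X)→(B,X,←)
state=B head=-1 tape=[_]XYYYYYYY
The non-blank tape span at halt is XYYYYYYY.

XYYYYYYY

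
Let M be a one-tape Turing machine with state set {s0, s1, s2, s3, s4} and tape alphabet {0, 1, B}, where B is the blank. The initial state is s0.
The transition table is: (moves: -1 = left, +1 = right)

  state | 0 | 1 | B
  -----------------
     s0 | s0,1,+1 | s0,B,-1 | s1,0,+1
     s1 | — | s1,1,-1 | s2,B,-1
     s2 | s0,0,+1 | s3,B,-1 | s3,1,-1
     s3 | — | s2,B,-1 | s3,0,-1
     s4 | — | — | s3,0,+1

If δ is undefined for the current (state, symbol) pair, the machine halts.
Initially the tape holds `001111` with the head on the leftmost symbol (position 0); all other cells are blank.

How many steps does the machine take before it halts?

16

state=s0 head=0 tape=B[0]01111   (s0,0)→(s0,1,+1)
state=s0 head=1 tape=B1[0]1111   (s0,0)→(s0,1,+1)
state=s0 head=2 tape=B11[1]111   (s0,1)→(s0,B,-1)
state=s0 head=1 tape=B1[1]B111   (s0,1)→(s0,B,-1)
state=s0 head=0 tape=B[1]BB111   (s0,1)→(s0,B,-1)
state=s0 head=-1 tape=[B]BBB111   (s0,B)→(s1,0,+1)
state=s1 head=0 tape=0[B]BB111   (s1,B)→(s2,B,-1)
state=s2 head=-1 tape=[0]BBB111   (s2,0)→(s0,0,+1)
state=s0 head=0 tape=0[B]BB111   (s0,B)→(s1,0,+1)
state=s1 head=1 tape=00[B]B111   (s1,B)→(s2,B,-1)
state=s2 head=0 tape=0[0]BB111   (s2,0)→(s0,0,+1)
state=s0 head=1 tape=00[B]B111   (s0,B)→(s1,0,+1)
state=s1 head=2 tape=000[B]111   (s1,B)→(s2,B,-1)
state=s2 head=1 tape=00[0]B111   (s2,0)→(s0,0,+1)
state=s0 head=2 tape=000[B]111   (s0,B)→(s1,0,+1)
state=s1 head=3 tape=0000[1]11   (s1,1)→(s1,1,-1)
state=s1 head=2 tape=000[0]111
M halts after 16 transitions.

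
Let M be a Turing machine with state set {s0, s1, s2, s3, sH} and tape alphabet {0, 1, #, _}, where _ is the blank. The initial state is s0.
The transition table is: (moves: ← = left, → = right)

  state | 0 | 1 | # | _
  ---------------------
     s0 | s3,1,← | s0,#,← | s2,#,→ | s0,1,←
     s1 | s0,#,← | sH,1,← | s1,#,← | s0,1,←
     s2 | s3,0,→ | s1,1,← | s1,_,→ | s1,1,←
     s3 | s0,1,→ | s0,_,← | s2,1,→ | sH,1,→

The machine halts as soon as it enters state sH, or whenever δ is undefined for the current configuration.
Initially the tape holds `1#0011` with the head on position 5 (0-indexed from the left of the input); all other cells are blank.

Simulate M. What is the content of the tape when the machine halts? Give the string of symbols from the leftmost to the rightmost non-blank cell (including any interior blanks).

s0 | _1#001[1]   read 1 → write #, move ←, go to s0
s0 | _1#00[1]#   read 1 → write #, move ←, go to s0
s0 | _1#0[0]##   read 0 → write 1, move ←, go to s3
s3 | _1#[0]1##   read 0 → write 1, move →, go to s0
s0 | _1#1[1]##   read 1 → write #, move ←, go to s0
s0 | _1#[1]###   read 1 → write #, move ←, go to s0
s0 | _1[#]####   read # → write #, move →, go to s2
s2 | _1#[#]###   read # → write _, move →, go to s1
s1 | _1#_[#]##   read # → write #, move ←, go to s1
s1 | _1#[_]###   read _ → write 1, move ←, go to s0
s0 | _1[#]1###   read # → write #, move →, go to s2
s2 | _1#[1]###   read 1 → write 1, move ←, go to s1
s1 | _1[#]1###   read # → write #, move ←, go to s1
s1 | _[1]#1###   read 1 → write 1, move ←, go to sH
sH | [_]1#1###
The non-blank tape span at halt is 1#1###.

1#1###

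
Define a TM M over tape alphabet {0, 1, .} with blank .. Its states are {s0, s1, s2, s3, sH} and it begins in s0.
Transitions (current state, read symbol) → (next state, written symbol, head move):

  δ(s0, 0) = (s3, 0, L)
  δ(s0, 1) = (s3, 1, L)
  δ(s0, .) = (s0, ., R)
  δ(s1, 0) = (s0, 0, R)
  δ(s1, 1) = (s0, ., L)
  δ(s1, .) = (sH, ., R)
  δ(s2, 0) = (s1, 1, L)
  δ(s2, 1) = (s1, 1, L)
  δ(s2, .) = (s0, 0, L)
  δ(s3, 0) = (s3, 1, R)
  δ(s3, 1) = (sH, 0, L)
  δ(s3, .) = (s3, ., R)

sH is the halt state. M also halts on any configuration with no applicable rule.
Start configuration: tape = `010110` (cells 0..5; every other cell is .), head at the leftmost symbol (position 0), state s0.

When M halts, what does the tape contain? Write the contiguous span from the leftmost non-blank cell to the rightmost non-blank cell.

100110

s0 | .[0]10110   read 0 → write 0, move L, go to s3
s3 | [.]010110   read . → write ., move R, go to s3
s3 | .[0]10110   read 0 → write 1, move R, go to s3
s3 | .1[1]0110   read 1 → write 0, move L, go to sH
sH | .[1]00110
The non-blank tape span at halt is 100110.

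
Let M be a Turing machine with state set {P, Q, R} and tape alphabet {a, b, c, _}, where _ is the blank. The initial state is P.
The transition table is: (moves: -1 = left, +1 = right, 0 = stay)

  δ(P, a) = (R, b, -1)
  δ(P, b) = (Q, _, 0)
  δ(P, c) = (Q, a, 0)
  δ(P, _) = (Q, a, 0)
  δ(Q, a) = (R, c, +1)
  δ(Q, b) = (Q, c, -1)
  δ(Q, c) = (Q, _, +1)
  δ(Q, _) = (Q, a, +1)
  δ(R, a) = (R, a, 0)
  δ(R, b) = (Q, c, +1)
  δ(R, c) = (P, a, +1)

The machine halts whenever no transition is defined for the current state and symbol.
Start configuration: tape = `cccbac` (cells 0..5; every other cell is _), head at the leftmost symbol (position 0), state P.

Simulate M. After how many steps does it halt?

P | [c]ccbac__   read c → write a, move 0, go to Q
Q | [a]ccbac__   read a → write c, move +1, go to R
R | c[c]cbac__   read c → write a, move +1, go to P
P | ca[c]bac__   read c → write a, move 0, go to Q
Q | ca[a]bac__   read a → write c, move +1, go to R
R | cac[b]ac__   read b → write c, move +1, go to Q
Q | cacc[a]c__   read a → write c, move +1, go to R
R | caccc[c]__   read c → write a, move +1, go to P
P | caccca[_]_   read _ → write a, move 0, go to Q
Q | caccca[a]_   read a → write c, move +1, go to R
R | cacccac[_]
M halts after 10 transitions.

10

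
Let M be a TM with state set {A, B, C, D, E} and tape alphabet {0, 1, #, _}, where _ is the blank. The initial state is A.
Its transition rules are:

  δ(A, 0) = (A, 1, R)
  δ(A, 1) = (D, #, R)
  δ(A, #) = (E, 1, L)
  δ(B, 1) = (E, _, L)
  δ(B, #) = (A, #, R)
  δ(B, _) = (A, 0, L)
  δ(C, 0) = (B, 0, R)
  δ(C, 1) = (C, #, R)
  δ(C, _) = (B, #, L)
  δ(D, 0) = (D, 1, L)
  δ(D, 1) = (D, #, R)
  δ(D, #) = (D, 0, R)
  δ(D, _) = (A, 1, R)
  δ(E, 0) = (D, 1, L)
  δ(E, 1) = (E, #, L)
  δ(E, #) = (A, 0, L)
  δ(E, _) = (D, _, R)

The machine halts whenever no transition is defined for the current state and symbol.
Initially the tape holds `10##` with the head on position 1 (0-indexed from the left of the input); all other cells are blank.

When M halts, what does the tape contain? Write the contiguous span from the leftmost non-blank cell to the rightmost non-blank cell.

00#01

state=A head=1 tape=_1[0]##__   (A,0)→(A,1,R)
state=A head=2 tape=_11[#]#__   (A,#)→(E,1,L)
state=E head=1 tape=_1[1]1#__   (E,1)→(E,#,L)
state=E head=0 tape=_[1]#1#__   (E,1)→(E,#,L)
state=E head=-1 tape=[_]##1#__   (E,_)→(D,_,R)
state=D head=0 tape=_[#]#1#__   (D,#)→(D,0,R)
state=D head=1 tape=_0[#]1#__   (D,#)→(D,0,R)
state=D head=2 tape=_00[1]#__   (D,1)→(D,#,R)
state=D head=3 tape=_00#[#]__   (D,#)→(D,0,R)
state=D head=4 tape=_00#0[_]_   (D,_)→(A,1,R)
state=A head=5 tape=_00#01[_]
The non-blank tape span at halt is 00#01.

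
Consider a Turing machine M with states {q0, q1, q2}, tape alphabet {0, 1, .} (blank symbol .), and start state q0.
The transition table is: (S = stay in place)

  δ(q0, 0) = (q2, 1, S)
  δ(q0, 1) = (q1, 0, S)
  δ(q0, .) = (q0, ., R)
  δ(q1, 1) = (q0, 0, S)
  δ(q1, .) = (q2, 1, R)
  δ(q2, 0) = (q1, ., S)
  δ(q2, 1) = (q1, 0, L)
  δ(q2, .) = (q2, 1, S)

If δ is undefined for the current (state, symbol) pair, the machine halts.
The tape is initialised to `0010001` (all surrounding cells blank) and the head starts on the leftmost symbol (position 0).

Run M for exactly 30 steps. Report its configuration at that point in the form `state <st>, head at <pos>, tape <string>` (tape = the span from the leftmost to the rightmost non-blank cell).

q0 | ..[0]010001   read 0 → write 1, move S, go to q2
q2 | ..[1]010001   read 1 → write 0, move L, go to q1
q1 | .[.]0010001   read . → write 1, move R, go to q2
q2 | .1[0]010001   read 0 → write ., move S, go to q1
q1 | .1[.]010001   read . → write 1, move R, go to q2
q2 | .11[0]10001   read 0 → write ., move S, go to q1
q1 | .11[.]10001   read . → write 1, move R, go to q2
q2 | .111[1]0001   read 1 → write 0, move L, go to q1
q1 | .11[1]00001   read 1 → write 0, move S, go to q0
q0 | .11[0]00001   read 0 → write 1, move S, go to q2
q2 | .11[1]00001   read 1 → write 0, move L, go to q1
q1 | .1[1]000001   read 1 → write 0, move S, go to q0
q0 | .1[0]000001   read 0 → write 1, move S, go to q2
q2 | .1[1]000001   read 1 → write 0, move L, go to q1
q1 | .[1]0000001   read 1 → write 0, move S, go to q0
q0 | .[0]0000001   read 0 → write 1, move S, go to q2
q2 | .[1]0000001   read 1 → write 0, move L, go to q1
q1 | [.]00000001   read . → write 1, move R, go to q2
q2 | 1[0]0000001   read 0 → write ., move S, go to q1
q1 | 1[.]0000001   read . → write 1, move R, go to q2
q2 | 11[0]000001   read 0 → write ., move S, go to q1
q1 | 11[.]000001   read . → write 1, move R, go to q2
q2 | 111[0]00001   read 0 → write ., move S, go to q1
q1 | 111[.]00001   read . → write 1, move R, go to q2
q2 | 1111[0]0001   read 0 → write ., move S, go to q1
q1 | 1111[.]0001   read . → write 1, move R, go to q2
q2 | 11111[0]001   read 0 → write ., move S, go to q1
q1 | 11111[.]001   read . → write 1, move R, go to q2
q2 | 111111[0]01   read 0 → write ., move S, go to q1
q1 | 111111[.]01   read . → write 1, move R, go to q2
q2 | 1111111[0]1
After 30 steps: state q2, head at 5, tape 111111101.

state q2, head at 5, tape 111111101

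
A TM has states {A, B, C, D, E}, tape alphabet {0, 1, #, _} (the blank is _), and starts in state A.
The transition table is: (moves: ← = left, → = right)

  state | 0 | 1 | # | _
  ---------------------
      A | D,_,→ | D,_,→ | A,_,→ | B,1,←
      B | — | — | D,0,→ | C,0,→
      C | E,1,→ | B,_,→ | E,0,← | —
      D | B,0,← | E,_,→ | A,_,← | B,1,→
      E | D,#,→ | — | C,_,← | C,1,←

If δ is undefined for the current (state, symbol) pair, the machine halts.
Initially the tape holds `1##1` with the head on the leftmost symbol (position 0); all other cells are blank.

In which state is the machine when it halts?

B

state=A head=0 tape=_[1]##1   (A,1)→(D,_,→)
state=D head=1 tape=__[#]#1   (D,#)→(A,_,←)
state=A head=0 tape=_[_]_#1   (A,_)→(B,1,←)
state=B head=-1 tape=[_]1_#1   (B,_)→(C,0,→)
state=C head=0 tape=0[1]_#1   (C,1)→(B,_,→)
state=B head=1 tape=0_[_]#1   (B,_)→(C,0,→)
state=C head=2 tape=0_0[#]1   (C,#)→(E,0,←)
state=E head=1 tape=0_[0]01   (E,0)→(D,#,→)
state=D head=2 tape=0_#[0]1   (D,0)→(B,0,←)
state=B head=1 tape=0_[#]01   (B,#)→(D,0,→)
state=D head=2 tape=0_0[0]1   (D,0)→(B,0,←)
state=B head=1 tape=0_[0]01
No transition is defined for (B, 0); M halts in state B.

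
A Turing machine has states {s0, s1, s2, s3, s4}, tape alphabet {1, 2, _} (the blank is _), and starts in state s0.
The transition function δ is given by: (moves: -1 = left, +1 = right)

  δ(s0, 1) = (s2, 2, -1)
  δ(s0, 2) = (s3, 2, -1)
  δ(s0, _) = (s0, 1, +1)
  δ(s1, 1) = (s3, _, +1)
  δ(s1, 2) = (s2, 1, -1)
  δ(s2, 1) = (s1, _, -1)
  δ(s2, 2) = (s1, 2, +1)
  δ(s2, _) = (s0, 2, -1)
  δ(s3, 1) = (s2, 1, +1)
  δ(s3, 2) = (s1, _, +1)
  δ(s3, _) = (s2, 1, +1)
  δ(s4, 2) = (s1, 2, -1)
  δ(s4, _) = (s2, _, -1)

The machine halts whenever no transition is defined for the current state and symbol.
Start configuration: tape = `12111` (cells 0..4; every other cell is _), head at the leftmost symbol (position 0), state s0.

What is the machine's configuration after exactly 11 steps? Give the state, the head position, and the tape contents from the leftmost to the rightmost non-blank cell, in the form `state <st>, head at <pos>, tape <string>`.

state=s0 head=0 tape=__[1]2111   (s0,1)→(s2,2,-1)
state=s2 head=-1 tape=_[_]22111   (s2,_)→(s0,2,-1)
state=s0 head=-2 tape=[_]222111   (s0,_)→(s0,1,+1)
state=s0 head=-1 tape=1[2]22111   (s0,2)→(s3,2,-1)
state=s3 head=-2 tape=[1]222111   (s3,1)→(s2,1,+1)
state=s2 head=-1 tape=1[2]22111   (s2,2)→(s1,2,+1)
state=s1 head=0 tape=12[2]2111   (s1,2)→(s2,1,-1)
state=s2 head=-1 tape=1[2]12111   (s2,2)→(s1,2,+1)
state=s1 head=0 tape=12[1]2111   (s1,1)→(s3,_,+1)
state=s3 head=1 tape=12_[2]111   (s3,2)→(s1,_,+1)
state=s1 head=2 tape=12__[1]11   (s1,1)→(s3,_,+1)
state=s3 head=3 tape=12___[1]1
After 11 steps: state s3, head at 3, tape 12___11.

state s3, head at 3, tape 12___11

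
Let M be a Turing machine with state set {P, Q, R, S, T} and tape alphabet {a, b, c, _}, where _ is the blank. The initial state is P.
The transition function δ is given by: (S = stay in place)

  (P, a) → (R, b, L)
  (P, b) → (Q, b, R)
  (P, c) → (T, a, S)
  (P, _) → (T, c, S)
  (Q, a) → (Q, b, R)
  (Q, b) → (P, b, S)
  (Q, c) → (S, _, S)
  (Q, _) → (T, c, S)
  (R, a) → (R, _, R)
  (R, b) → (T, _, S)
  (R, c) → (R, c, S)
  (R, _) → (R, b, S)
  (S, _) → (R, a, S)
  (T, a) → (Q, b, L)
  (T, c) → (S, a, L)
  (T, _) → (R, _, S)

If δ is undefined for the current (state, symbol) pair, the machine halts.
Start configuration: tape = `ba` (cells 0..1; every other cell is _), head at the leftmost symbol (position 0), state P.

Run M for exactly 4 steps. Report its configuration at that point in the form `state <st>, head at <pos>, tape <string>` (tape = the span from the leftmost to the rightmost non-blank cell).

state=P head=0 tape=[b]a_   (P,b)→(Q,b,R)
state=Q head=1 tape=b[a]_   (Q,a)→(Q,b,R)
state=Q head=2 tape=bb[_]   (Q,_)→(T,c,S)
state=T head=2 tape=bb[c]   (T,c)→(S,a,L)
state=S head=1 tape=b[b]a
After 4 steps: state S, head at 1, tape bba.

state S, head at 1, tape bba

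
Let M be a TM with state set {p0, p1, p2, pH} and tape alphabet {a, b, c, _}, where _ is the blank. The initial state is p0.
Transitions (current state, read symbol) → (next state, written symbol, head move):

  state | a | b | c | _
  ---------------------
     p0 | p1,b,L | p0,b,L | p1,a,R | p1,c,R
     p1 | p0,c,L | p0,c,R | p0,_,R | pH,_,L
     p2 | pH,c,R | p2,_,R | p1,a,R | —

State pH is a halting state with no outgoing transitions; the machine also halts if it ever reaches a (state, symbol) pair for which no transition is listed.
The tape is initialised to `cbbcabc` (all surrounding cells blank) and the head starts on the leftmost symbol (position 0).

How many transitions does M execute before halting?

16

state=p0 head=0 tape=[c]bbcabc_   (p0,c)→(p1,a,R)
state=p1 head=1 tape=a[b]bcabc_   (p1,b)→(p0,c,R)
state=p0 head=2 tape=ac[b]cabc_   (p0,b)→(p0,b,L)
state=p0 head=1 tape=a[c]bcabc_   (p0,c)→(p1,a,R)
state=p1 head=2 tape=aa[b]cabc_   (p1,b)→(p0,c,R)
state=p0 head=3 tape=aac[c]abc_   (p0,c)→(p1,a,R)
state=p1 head=4 tape=aaca[a]bc_   (p1,a)→(p0,c,L)
state=p0 head=3 tape=aac[a]cbc_   (p0,a)→(p1,b,L)
state=p1 head=2 tape=aa[c]bcbc_   (p1,c)→(p0,_,R)
state=p0 head=3 tape=aa_[b]cbc_   (p0,b)→(p0,b,L)
state=p0 head=2 tape=aa[_]bcbc_   (p0,_)→(p1,c,R)
state=p1 head=3 tape=aac[b]cbc_   (p1,b)→(p0,c,R)
state=p0 head=4 tape=aacc[c]bc_   (p0,c)→(p1,a,R)
state=p1 head=5 tape=aacca[b]c_   (p1,b)→(p0,c,R)
state=p0 head=6 tape=aaccac[c]_   (p0,c)→(p1,a,R)
state=p1 head=7 tape=aaccaca[_]   (p1,_)→(pH,_,L)
state=pH head=6 tape=aaccac[a]_
M halts after 16 transitions.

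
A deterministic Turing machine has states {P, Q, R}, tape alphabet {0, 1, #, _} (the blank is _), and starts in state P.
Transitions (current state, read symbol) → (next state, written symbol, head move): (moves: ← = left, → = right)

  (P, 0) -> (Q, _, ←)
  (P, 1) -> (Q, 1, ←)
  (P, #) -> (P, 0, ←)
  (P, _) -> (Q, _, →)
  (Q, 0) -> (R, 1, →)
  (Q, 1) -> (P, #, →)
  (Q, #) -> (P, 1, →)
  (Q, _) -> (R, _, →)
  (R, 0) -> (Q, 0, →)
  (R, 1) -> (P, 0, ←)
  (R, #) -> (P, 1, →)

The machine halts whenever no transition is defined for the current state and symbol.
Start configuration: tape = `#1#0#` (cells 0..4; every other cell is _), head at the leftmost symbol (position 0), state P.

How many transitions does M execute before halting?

state=P head=0 tape=_[#]1#0#___   (P,#)→(P,0,←)
state=P head=-1 tape=[_]01#0#___   (P,_)→(Q,_,→)
state=Q head=0 tape=_[0]1#0#___   (Q,0)→(R,1,→)
state=R head=1 tape=_1[1]#0#___   (R,1)→(P,0,←)
state=P head=0 tape=_[1]0#0#___   (P,1)→(Q,1,←)
state=Q head=-1 tape=[_]10#0#___   (Q,_)→(R,_,→)
state=R head=0 tape=_[1]0#0#___   (R,1)→(P,0,←)
state=P head=-1 tape=[_]00#0#___   (P,_)→(Q,_,→)
state=Q head=0 tape=_[0]0#0#___   (Q,0)→(R,1,→)
state=R head=1 tape=_1[0]#0#___   (R,0)→(Q,0,→)
state=Q head=2 tape=_10[#]0#___   (Q,#)→(P,1,→)
state=P head=3 tape=_101[0]#___   (P,0)→(Q,_,←)
state=Q head=2 tape=_10[1]_#___   (Q,1)→(P,#,→)
state=P head=3 tape=_10#[_]#___   (P,_)→(Q,_,→)
state=Q head=4 tape=_10#_[#]___   (Q,#)→(P,1,→)
state=P head=5 tape=_10#_1[_]__   (P,_)→(Q,_,→)
state=Q head=6 tape=_10#_1_[_]_   (Q,_)→(R,_,→)
state=R head=7 tape=_10#_1__[_]
M halts after 17 transitions.

17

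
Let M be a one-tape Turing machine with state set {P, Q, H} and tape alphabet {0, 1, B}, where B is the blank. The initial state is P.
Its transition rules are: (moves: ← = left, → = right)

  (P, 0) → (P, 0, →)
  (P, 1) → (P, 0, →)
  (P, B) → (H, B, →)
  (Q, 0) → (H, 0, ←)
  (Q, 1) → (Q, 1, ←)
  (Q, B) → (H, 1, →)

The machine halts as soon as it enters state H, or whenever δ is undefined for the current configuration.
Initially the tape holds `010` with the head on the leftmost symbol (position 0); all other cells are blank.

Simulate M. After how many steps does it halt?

4

P | [0]10BB   read 0 → write 0, move →, go to P
P | 0[1]0BB   read 1 → write 0, move →, go to P
P | 00[0]BB   read 0 → write 0, move →, go to P
P | 000[B]B   read B → write B, move →, go to H
H | 000B[B]
M halts after 4 transitions.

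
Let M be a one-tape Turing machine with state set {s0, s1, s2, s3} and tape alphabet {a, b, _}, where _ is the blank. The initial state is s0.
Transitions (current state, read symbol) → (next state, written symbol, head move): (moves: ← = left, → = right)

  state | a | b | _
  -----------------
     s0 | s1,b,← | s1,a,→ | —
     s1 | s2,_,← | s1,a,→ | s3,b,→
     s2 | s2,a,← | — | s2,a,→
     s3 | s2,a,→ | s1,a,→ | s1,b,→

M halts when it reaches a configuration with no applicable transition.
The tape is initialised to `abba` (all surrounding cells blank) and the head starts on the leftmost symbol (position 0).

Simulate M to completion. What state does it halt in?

s0 | _[a]bba   read a → write b, move ←, go to s1
s1 | [_]bbba   read _ → write b, move →, go to s3
s3 | b[b]bba   read b → write a, move →, go to s1
s1 | ba[b]ba   read b → write a, move →, go to s1
s1 | baa[b]a   read b → write a, move →, go to s1
s1 | baaa[a]   read a → write _, move ←, go to s2
s2 | baa[a]_   read a → write a, move ←, go to s2
s2 | ba[a]a_   read a → write a, move ←, go to s2
s2 | b[a]aa_   read a → write a, move ←, go to s2
s2 | [b]aaa_
No transition is defined for (s2, b); M halts in state s2.

s2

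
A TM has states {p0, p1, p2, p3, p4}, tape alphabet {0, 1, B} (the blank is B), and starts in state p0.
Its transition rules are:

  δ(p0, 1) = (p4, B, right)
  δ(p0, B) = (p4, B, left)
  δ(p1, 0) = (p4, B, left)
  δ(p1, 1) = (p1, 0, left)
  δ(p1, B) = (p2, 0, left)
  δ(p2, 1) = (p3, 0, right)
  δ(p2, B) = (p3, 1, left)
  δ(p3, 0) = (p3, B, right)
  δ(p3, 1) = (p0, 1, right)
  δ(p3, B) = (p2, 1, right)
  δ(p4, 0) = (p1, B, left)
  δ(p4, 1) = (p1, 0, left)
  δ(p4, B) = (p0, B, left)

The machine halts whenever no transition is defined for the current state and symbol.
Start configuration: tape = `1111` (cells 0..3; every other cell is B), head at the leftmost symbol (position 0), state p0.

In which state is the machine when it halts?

p0

state=p0 head=0 tape=BB[1]111B   (p0,1)→(p4,B,right)
state=p4 head=1 tape=BBB[1]11B   (p4,1)→(p1,0,left)
state=p1 head=0 tape=BB[B]011B   (p1,B)→(p2,0,left)
state=p2 head=-1 tape=B[B]0011B   (p2,B)→(p3,1,left)
state=p3 head=-2 tape=[B]10011B   (p3,B)→(p2,1,right)
state=p2 head=-1 tape=1[1]0011B   (p2,1)→(p3,0,right)
state=p3 head=0 tape=10[0]011B   (p3,0)→(p3,B,right)
state=p3 head=1 tape=10B[0]11B   (p3,0)→(p3,B,right)
state=p3 head=2 tape=10BB[1]1B   (p3,1)→(p0,1,right)
state=p0 head=3 tape=10BB1[1]B   (p0,1)→(p4,B,right)
state=p4 head=4 tape=10BB1B[B]   (p4,B)→(p0,B,left)
state=p0 head=3 tape=10BB1[B]B   (p0,B)→(p4,B,left)
state=p4 head=2 tape=10BB[1]BB   (p4,1)→(p1,0,left)
state=p1 head=1 tape=10B[B]0BB   (p1,B)→(p2,0,left)
state=p2 head=0 tape=10[B]00BB   (p2,B)→(p3,1,left)
state=p3 head=-1 tape=1[0]100BB   (p3,0)→(p3,B,right)
state=p3 head=0 tape=1B[1]00BB   (p3,1)→(p0,1,right)
state=p0 head=1 tape=1B1[0]0BB
No transition is defined for (p0, 0); M halts in state p0.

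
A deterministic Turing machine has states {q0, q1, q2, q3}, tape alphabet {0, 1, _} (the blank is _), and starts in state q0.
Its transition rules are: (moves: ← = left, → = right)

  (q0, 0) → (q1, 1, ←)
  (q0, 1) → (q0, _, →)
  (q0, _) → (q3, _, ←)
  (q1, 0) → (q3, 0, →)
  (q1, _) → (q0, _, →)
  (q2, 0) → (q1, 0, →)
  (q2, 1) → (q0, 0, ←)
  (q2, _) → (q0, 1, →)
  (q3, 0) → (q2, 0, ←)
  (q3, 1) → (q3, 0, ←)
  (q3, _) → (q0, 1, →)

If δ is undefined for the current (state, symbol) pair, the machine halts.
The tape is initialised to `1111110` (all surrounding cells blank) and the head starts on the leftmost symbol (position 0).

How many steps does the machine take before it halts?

q0 | [1]111110_   read 1 → write _, move →, go to q0
q0 | _[1]11110_   read 1 → write _, move →, go to q0
q0 | __[1]1110_   read 1 → write _, move →, go to q0
q0 | ___[1]110_   read 1 → write _, move →, go to q0
q0 | ____[1]10_   read 1 → write _, move →, go to q0
q0 | _____[1]0_   read 1 → write _, move →, go to q0
q0 | ______[0]_   read 0 → write 1, move ←, go to q1
q1 | _____[_]1_   read _ → write _, move →, go to q0
q0 | ______[1]_   read 1 → write _, move →, go to q0
q0 | _______[_]   read _ → write _, move ←, go to q3
q3 | ______[_]_   read _ → write 1, move →, go to q0
q0 | ______1[_]   read _ → write _, move ←, go to q3
q3 | ______[1]_   read 1 → write 0, move ←, go to q3
q3 | _____[_]0_   read _ → write 1, move →, go to q0
q0 | _____1[0]_   read 0 → write 1, move ←, go to q1
q1 | _____[1]1_
M halts after 15 transitions.

15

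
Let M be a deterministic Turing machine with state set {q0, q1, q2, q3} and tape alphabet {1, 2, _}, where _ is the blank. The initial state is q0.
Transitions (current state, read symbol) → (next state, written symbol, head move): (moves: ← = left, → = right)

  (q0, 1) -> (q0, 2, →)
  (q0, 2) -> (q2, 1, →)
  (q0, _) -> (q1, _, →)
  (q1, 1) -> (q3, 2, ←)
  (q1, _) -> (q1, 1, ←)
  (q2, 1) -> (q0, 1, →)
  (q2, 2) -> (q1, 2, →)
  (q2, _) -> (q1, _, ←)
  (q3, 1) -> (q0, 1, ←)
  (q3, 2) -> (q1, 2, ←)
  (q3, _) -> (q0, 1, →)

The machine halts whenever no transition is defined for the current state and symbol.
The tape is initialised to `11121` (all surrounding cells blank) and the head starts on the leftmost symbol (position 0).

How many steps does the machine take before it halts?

q0 | [1]1121____   read 1 → write 2, move →, go to q0
q0 | 2[1]121____   read 1 → write 2, move →, go to q0
q0 | 22[1]21____   read 1 → write 2, move →, go to q0
q0 | 222[2]1____   read 2 → write 1, move →, go to q2
q2 | 2221[1]____   read 1 → write 1, move →, go to q0
q0 | 22211[_]___   read _ → write _, move →, go to q1
q1 | 22211_[_]__   read _ → write 1, move ←, go to q1
q1 | 22211[_]1__   read _ → write 1, move ←, go to q1
q1 | 2221[1]11__   read 1 → write 2, move ←, go to q3
q3 | 222[1]211__   read 1 → write 1, move ←, go to q0
q0 | 22[2]1211__   read 2 → write 1, move →, go to q2
q2 | 221[1]211__   read 1 → write 1, move →, go to q0
q0 | 2211[2]11__   read 2 → write 1, move →, go to q2
q2 | 22111[1]1__   read 1 → write 1, move →, go to q0
q0 | 221111[1]__   read 1 → write 2, move →, go to q0
q0 | 2211112[_]_   read _ → write _, move →, go to q1
q1 | 2211112_[_]   read _ → write 1, move ←, go to q1
q1 | 2211112[_]1   read _ → write 1, move ←, go to q1
q1 | 221111[2]11
M halts after 18 transitions.

18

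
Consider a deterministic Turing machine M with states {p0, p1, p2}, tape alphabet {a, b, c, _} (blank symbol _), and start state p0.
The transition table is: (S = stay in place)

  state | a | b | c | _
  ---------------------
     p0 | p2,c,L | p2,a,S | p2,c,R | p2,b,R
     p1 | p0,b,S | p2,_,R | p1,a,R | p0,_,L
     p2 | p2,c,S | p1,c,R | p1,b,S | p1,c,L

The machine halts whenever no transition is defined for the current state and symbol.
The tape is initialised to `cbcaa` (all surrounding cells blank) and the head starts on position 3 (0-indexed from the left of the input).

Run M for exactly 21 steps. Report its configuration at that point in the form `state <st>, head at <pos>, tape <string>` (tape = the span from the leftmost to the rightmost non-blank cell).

p0 | cbc[a]a__   read a → write c, move L, go to p2
p2 | cb[c]ca__   read c → write b, move S, go to p1
p1 | cb[b]ca__   read b → write _, move R, go to p2
p2 | cb_[c]a__   read c → write b, move S, go to p1
p1 | cb_[b]a__   read b → write _, move R, go to p2
p2 | cb__[a]__   read a → write c, move S, go to p2
p2 | cb__[c]__   read c → write b, move S, go to p1
p1 | cb__[b]__   read b → write _, move R, go to p2
p2 | cb___[_]_   read _ → write c, move L, go to p1
p1 | cb__[_]c_   read _ → write _, move L, go to p0
p0 | cb_[_]_c_   read _ → write b, move R, go to p2
p2 | cb_b[_]c_   read _ → write c, move L, go to p1
p1 | cb_[b]cc_   read b → write _, move R, go to p2
p2 | cb__[c]c_   read c → write b, move S, go to p1
p1 | cb__[b]c_   read b → write _, move R, go to p2
p2 | cb___[c]_   read c → write b, move S, go to p1
p1 | cb___[b]_   read b → write _, move R, go to p2
p2 | cb____[_]   read _ → write c, move L, go to p1
p1 | cb___[_]c   read _ → write _, move L, go to p0
p0 | cb__[_]_c   read _ → write b, move R, go to p2
p2 | cb__b[_]c   read _ → write c, move L, go to p1
p1 | cb__[b]cc
After 21 steps: state p1, head at 4, tape cb__bcc.

state p1, head at 4, tape cb__bcc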